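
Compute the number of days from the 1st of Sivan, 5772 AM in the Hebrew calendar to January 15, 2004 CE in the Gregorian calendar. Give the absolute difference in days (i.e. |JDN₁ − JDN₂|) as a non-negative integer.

3050

JDN of the first date = 2456070.
JDN of the second date = 2453020.
|2453020 − 2456070| = 3050.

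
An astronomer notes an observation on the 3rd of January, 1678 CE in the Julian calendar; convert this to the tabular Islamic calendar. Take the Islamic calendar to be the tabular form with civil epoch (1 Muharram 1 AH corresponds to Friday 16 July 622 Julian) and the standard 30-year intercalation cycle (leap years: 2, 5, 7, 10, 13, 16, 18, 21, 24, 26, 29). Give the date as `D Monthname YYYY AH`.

19 Dhu al-Qa'dah 1088 AH

Julian Day Number of the source date = 2333950.
Converting JDN 2333950 to the tabular Islamic calendar gives 19 Dhu al-Qa'dah 1088 AH.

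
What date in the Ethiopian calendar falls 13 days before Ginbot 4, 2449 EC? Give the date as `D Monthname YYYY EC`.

Counting 13 days back from JDN 2618596 reaches JDN 2618583, which is 21 Miyazya 2449 EC.

21 Miyazya 2449 EC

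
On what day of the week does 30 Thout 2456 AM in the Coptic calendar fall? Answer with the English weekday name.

Tuesday

This is JDN 2721748 (17 October 2739 Gregorian).
2721748 ≡ 1 (mod 7); counting from Monday = 0 gives Tuesday.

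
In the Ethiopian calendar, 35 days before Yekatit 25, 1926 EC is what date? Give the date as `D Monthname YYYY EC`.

JDN of Yekatit 25, 1926 EC = 2427501.
2427501 − 35 = 2427466.
JDN 2427466 in the Ethiopian calendar is 20 Tir 1926 EC.

20 Tir 1926 EC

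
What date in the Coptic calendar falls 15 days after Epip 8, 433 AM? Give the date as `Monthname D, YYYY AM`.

JDN of Epip 8, 433 AM = 1983125.
1983125 + 15 = 1983140.
JDN 1983140 in the Coptic calendar is Epip 23, 433 AM.

Epip 23, 433 AM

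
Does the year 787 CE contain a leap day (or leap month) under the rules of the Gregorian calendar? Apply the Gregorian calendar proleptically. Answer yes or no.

787 is not divisible by 4, so it is a common year.

no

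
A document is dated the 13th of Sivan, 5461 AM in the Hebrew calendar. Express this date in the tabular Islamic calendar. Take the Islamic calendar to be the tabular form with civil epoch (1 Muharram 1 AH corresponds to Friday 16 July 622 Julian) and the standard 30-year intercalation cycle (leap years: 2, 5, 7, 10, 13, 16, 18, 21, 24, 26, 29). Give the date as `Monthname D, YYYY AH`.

Muharram 12, 1113 AH

Julian Day Number of the source date = 2342507.
Converting JDN 2342507 to the tabular Islamic calendar gives 12 Muharram 1113 AH.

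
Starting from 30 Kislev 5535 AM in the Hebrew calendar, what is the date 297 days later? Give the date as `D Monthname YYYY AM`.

2 Tishrei 5536 AM

JDN of 30 Kislev 5535 AM = 2369337.
2369337 + 297 = 2369634.
JDN 2369634 in the Hebrew calendar is 2 Tishrei 5536 AM.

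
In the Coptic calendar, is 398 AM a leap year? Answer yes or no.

398 mod 4 = 2; in the Coptic calendar a year is leap when year mod 4 = 3, so it is a common year.

no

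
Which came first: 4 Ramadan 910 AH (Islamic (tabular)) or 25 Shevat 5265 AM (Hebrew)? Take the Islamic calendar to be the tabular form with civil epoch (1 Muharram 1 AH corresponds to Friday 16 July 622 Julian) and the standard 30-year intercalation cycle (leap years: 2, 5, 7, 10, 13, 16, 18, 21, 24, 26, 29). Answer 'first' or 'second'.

First date → JDN 2270798; second date → JDN 2270789.
JDN 2270789 < JDN 2270798, so the second date is earlier.

second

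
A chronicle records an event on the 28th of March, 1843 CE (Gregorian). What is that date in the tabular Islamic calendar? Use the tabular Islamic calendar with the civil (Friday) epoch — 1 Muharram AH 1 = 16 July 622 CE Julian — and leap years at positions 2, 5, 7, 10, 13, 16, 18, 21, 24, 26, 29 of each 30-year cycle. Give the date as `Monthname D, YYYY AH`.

Julian Day Number of the source date = 2394288.
Converting JDN 2394288 to the tabular Islamic calendar gives 26 Safar 1259 AH.

Safar 26, 1259 AH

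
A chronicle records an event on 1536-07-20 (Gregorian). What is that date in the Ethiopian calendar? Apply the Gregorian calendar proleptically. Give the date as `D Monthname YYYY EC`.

Julian Day Number of the source date = 2282273.
Converting JDN 2282273 to the Ethiopian calendar gives 16 Hamle 1528 EC.

16 Hamle 1528 EC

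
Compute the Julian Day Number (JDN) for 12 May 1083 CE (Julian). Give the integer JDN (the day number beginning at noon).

Equivalently 18 May 1083 (proleptic Gregorian).
JDN 2299161 is 15 October 1582 CE (Gregorian); the target day is −182406 days from there, so JDN = 2116755.

2116755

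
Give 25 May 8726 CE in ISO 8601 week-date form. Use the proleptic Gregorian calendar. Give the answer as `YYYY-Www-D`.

8726-W21-2

The weekday is Tuesday (ISO weekday 2).
That Tuesday belongs to ISO week 21 of ISO year 8726.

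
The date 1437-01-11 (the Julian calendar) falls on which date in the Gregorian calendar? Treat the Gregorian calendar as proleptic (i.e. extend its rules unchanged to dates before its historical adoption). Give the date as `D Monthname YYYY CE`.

The Julian–Gregorian offset here is 9 days (Julian trailing).
11 January 1437 Julian + 9 days → 20 January 1437 Gregorian.

20 January 1437 CE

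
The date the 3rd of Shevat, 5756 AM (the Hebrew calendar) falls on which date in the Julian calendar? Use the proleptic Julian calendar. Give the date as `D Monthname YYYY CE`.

Both dates share Julian Day Number 2450107; in the Julian calendar that is 11 January 1996 CE.

11 January 1996 CE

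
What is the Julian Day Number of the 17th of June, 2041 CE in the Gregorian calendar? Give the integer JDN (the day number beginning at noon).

2466688

JDN 2451545 is 1 January 2000 CE (Gregorian); the target day is +15143 days from there, so JDN = 2466688.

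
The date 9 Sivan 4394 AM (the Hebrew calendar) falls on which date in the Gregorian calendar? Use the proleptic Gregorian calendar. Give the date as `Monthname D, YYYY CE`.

May 15, 634 CE

Julian Day Number of the source date = 1952758.
Converting JDN 1952758 to the Gregorian calendar gives 15 May 634 CE.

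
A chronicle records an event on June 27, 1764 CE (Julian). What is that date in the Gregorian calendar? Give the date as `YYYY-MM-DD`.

The Julian–Gregorian offset here is 11 days (Julian trailing).
27 June 1764 Julian + 11 days → 8 July 1764 Gregorian.

1764-07-08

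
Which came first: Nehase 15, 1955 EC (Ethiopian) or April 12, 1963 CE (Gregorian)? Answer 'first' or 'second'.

second

First date → JDN 2438263; second date → JDN 2438132.
JDN 2438132 < JDN 2438263, so the second date is earlier.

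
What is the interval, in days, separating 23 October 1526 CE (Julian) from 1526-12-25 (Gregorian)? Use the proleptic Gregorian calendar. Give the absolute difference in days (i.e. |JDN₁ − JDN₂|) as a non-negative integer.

53

First date → JDN 2278725; second date → JDN 2278778.
The interval is |2278725 − 2278778| = 53 days.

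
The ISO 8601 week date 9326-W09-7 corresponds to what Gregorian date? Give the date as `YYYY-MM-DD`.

ISO week 1 of 9326 is the week containing the first Thursday of 9326.
Week 9, day 7 (Sunday) lands on 9326-03-03.

9326-03-03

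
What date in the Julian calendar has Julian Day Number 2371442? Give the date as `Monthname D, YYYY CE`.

The Gregorian equivalent of JDN 2371442 is 7 September 1780.
In the Julian calendar that day is August 27, 1780 CE.

August 27, 1780 CE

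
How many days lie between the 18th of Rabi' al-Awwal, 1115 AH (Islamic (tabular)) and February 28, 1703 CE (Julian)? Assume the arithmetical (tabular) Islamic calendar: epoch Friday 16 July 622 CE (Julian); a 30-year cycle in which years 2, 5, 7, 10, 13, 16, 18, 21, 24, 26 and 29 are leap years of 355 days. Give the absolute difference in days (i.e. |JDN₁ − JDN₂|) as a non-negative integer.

First date → JDN 2343280; second date → JDN 2343137.
The interval is |2343280 − 2343137| = 143 days.

143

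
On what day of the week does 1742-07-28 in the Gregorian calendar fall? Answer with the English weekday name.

JDN 2357521 mod 7 = 5, and JDN 0 was a Monday, so this is a Saturday.

Saturday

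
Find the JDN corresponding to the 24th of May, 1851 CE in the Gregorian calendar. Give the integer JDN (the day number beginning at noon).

JDN 2451545 is 1 January 2000 CE (Gregorian); the target day is −54278 days from there, so JDN = 2397267.

2397267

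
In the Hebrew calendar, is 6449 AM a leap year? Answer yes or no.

Hebrew year 6449 is year 8 of its 19-year Metonic cycle; leap years are at positions 3, 6, 8, 11, 14, 17, 19, so it is a leap year (13 months).

yes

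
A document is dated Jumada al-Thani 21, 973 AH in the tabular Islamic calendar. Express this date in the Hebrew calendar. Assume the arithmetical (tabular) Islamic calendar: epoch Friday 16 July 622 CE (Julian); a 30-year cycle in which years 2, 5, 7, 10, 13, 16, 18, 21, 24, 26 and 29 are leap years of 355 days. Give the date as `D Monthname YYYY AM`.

Julian Day Number of the source date = 2293052.
Converting JDN 2293052 to the Hebrew calendar gives 23 Shevat 5326 AM.

23 Shevat 5326 AM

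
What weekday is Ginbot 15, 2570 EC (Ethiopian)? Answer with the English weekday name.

Wednesday

Equivalently 27 May 2578 Gregorian, JDN 2662802.
JDN 2662802 mod 7 = 2, and JDN 0 was a Monday, so this is a Wednesday.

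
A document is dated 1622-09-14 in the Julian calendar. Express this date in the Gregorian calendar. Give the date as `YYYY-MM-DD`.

For dates in this range the Gregorian date is 10 days ahead of the Julian.
14 September 1622 Julian + 10 days → 24 September 1622 Gregorian.

1622-09-24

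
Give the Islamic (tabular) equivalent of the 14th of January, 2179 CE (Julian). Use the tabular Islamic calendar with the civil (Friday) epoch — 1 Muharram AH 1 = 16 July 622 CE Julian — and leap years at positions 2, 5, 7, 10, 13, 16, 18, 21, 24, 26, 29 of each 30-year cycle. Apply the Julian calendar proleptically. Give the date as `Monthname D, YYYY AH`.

Rabi' al-Thani 19, 1605 AH

Julian Day Number of the source date = 2516951.
Converting JDN 2516951 to the tabular Islamic calendar gives 19 Rabi' al-Thani 1605 AH.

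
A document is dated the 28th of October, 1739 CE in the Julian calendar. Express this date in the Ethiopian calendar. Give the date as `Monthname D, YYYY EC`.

Tikimt 30, 1732 EC

The source date corresponds to 8 November 1739 in the Gregorian calendar (JDN 2356528).
That day falls on 30 Tikimt 1732 EC in the Ethiopian calendar.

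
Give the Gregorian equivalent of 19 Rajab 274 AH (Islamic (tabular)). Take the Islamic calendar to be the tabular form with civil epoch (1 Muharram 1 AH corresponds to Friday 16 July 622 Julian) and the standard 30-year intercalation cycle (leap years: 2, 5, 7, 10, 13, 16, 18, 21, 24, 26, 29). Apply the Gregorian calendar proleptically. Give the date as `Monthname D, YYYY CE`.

December 13, 887 CE

Julian Day Number of the source date = 2045377.
Converting JDN 2045377 to the Gregorian calendar gives 13 December 887 CE.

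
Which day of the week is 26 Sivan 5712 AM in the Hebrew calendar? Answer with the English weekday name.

Thursday

This is JDN 2434183 (19 June 1952 Gregorian).
Since JDN mod 7 = 3 (0 = Monday), the day is Thursday.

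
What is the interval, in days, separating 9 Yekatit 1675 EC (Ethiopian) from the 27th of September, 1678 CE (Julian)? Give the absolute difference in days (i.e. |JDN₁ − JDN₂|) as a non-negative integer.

JDN of the first date = 2335807.
JDN of the second date = 2334217.
|2334217 − 2335807| = 1590.

1590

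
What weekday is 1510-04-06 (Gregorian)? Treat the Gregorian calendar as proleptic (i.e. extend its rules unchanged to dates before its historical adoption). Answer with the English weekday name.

JDN 2272671 mod 7 = 2, and JDN 0 was a Monday, so this is a Wednesday.

Wednesday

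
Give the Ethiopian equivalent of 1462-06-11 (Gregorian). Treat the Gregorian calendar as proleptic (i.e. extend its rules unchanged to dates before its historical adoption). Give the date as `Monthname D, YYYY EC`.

Julian Day Number of the source date = 2255206.
Converting JDN 2255206 to the Ethiopian calendar gives 8 Sene 1454 EC.

Sene 8, 1454 EC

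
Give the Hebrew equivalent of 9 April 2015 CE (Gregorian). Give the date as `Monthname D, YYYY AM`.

Nisan 20, 5775 AM

Julian Day Number of the source date = 2457122.
Converting JDN 2457122 to the Hebrew calendar gives 20 Nisan 5775 AM.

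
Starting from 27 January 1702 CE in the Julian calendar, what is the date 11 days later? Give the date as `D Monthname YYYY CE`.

The starting date is JDN 2342740; 2342740 + 11 = 2342751.
JDN 2342751 corresponds to 7 February 1702 CE.

7 February 1702 CE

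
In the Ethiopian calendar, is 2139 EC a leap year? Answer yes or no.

2139 mod 4 = 3; in the Ethiopian calendar a year is leap when year mod 4 = 3, so it is a leap year.

yes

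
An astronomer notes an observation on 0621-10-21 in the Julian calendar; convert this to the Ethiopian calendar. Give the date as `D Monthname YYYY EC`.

24 Tikimt 614 EC

Julian Day Number of the source date = 1948172.
Converting JDN 1948172 to the Ethiopian calendar gives 24 Tikimt 614 EC.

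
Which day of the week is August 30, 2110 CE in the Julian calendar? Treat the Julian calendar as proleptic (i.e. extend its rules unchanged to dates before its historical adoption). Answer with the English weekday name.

Saturday

This is JDN 2491977 (13 September 2110 Gregorian).
2491977 ≡ 5 (mod 7); counting from Monday = 0 gives Saturday.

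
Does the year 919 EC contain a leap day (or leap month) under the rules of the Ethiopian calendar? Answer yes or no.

919 mod 4 = 3; in the Ethiopian calendar a year is leap when year mod 4 = 3, so it is a leap year.

yes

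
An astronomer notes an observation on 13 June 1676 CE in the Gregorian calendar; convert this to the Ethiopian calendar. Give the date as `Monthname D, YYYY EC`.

Sene 9, 1668 EC

Julian Day Number of the source date = 2333371.
Converting JDN 2333371 to the Ethiopian calendar gives 9 Sene 1668 EC.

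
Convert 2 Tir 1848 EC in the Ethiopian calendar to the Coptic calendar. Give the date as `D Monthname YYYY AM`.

2 Tobi 1572 AM

The source date corresponds to 10 January 1856 in the Gregorian calendar (JDN 2398959).
That day falls on 2 Tobi 1572 AM in the Coptic calendar.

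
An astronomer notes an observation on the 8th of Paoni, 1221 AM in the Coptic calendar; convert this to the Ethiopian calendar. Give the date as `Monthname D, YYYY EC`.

Julian Day Number of the source date = 2270912.
Converting JDN 2270912 to the Ethiopian calendar gives 8 Sene 1497 EC.

Sene 8, 1497 EC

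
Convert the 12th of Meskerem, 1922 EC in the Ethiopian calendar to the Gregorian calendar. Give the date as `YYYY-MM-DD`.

Both dates share Julian Day Number 2425877; in the Gregorian calendar that is 22 September 1929 CE.

1929-09-22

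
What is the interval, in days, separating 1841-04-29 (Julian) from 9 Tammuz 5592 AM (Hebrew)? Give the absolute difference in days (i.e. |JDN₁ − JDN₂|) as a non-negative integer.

3230

JDN of the first date = 2393602.
JDN of the second date = 2390372.
|2390372 − 2393602| = 3230.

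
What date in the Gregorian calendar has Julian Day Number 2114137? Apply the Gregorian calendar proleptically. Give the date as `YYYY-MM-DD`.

1076-03-17

Counting from JDN 2299161 = 15 Oct 1582 gives an offset of -185024 days.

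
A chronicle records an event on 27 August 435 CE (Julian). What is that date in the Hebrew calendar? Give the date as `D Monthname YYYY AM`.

17 Elul 4195 AM

Julian Day Number of the source date = 1880180.
Converting JDN 1880180 to the Hebrew calendar gives 17 Elul 4195 AM.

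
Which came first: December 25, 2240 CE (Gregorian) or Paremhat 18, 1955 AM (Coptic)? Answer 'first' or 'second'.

second

Converting both to JDN: 2539562 vs 2538925; the smaller is the second.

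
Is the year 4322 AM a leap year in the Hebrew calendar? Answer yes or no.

no

Hebrew year 4322 is year 9 of its 19-year Metonic cycle; leap years are at positions 3, 6, 8, 11, 14, 17, 19, so it is a common year (12 months).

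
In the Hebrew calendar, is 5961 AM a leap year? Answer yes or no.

yes

Hebrew year 5961 is year 14 of its 19-year Metonic cycle; leap years are at positions 3, 6, 8, 11, 14, 17, 19, so it is a leap year (13 months).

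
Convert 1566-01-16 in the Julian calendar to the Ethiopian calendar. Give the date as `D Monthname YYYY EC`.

21 Tir 1558 EC

Julian Day Number of the source date = 2293055.
Converting JDN 2293055 to the Ethiopian calendar gives 21 Tir 1558 EC.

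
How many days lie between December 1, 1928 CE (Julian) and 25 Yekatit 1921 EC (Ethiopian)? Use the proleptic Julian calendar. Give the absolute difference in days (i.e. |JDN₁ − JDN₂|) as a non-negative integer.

JDN of the first date = 2425595.
JDN of the second date = 2425675.
|2425675 − 2425595| = 80.

80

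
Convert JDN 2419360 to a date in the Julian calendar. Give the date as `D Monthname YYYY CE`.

6 November 1911 CE

The Gregorian equivalent of JDN 2419360 is 19 November 1911.
In the Julian calendar that day is 6 November 1911 CE.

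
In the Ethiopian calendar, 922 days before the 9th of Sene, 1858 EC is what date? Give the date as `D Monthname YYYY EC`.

JDN of the 9th of Sene, 1858 EC = 2402768.
2402768 − 922 = 2401846.
JDN 2401846 in the Ethiopian calendar is 27 Hidar 1856 EC.

27 Hidar 1856 EC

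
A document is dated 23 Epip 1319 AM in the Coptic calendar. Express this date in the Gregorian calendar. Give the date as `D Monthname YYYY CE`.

Both dates share Julian Day Number 2306751; in the Gregorian calendar that is 27 July 1603 CE.

27 July 1603 CE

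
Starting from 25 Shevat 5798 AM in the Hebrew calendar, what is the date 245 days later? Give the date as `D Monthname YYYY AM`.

4 Tishrei 5799 AM

Counting 245 days forward from JDN 2465455 reaches JDN 2465700, which is 4 Tishrei 5799 AM.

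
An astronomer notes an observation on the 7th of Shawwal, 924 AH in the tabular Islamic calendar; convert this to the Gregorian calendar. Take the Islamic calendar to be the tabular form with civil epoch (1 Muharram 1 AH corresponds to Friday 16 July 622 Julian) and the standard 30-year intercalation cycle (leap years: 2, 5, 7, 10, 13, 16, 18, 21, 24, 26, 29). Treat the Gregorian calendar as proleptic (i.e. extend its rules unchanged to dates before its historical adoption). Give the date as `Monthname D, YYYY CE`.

October 22, 1518 CE

Julian Day Number of the source date = 2275792.
Converting JDN 2275792 to the Gregorian calendar gives 22 October 1518 CE.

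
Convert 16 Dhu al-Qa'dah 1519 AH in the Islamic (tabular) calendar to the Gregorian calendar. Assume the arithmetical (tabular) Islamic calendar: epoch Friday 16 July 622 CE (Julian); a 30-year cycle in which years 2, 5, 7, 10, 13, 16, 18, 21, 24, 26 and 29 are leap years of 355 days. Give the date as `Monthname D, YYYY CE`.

Both dates share Julian Day Number 2486679; in the Gregorian calendar that is 11 March 2096 CE.

March 11, 2096 CE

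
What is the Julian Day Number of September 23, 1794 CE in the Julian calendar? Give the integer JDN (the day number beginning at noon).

In the Gregorian calendar the same day is 4 October 1794.
JDN 2400001 is 17 November 1858 CE (Gregorian), MJD 0; the target day is −23419 days from there, so JDN = 2376582.

2376582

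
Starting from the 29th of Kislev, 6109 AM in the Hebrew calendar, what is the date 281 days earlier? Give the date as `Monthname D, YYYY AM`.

Counting 281 days back from JDN 2579005 reaches JDN 2578724, which is Adar 14, 6108 AM.

Adar 14, 6108 AM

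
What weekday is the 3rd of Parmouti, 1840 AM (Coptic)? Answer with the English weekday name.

In the Gregorian calendar this is 12 April 2124 (JDN 2496937).
Since JDN mod 7 = 2 (0 = Monday), the day is Wednesday.

Wednesday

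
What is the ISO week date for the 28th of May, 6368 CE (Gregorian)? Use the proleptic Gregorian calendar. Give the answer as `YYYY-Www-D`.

The weekday is Tuesday (ISO weekday 2).
That Tuesday belongs to ISO week 22 of ISO year 6368.

6368-W22-2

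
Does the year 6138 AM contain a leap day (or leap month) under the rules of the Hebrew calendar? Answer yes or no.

no

Hebrew year 6138 is year 1 of its 19-year Metonic cycle; leap years are at positions 3, 6, 8, 11, 14, 17, 19, so it is a common year (12 months).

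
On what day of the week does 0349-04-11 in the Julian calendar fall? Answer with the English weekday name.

Tuesday

This is JDN 1848631 (12 April 349 Gregorian).
1848631 ≡ 1 (mod 7); counting from Monday = 0 gives Tuesday.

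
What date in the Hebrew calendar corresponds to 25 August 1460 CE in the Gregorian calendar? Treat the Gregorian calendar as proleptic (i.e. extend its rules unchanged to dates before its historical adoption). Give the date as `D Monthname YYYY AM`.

29 Av 5220 AM

Both dates share Julian Day Number 2254551; in the Hebrew calendar that is 29 Av 5220 AM.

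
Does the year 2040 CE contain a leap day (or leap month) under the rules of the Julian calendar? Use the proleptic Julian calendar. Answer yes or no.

2040 mod 4 = 0, so it is a leap year in the Julian calendar.

yes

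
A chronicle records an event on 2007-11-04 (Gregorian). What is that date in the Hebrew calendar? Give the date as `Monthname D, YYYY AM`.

Both dates share Julian Day Number 2454409; in the Hebrew calendar that is 23 Cheshvan 5768 AM.

Cheshvan 23, 5768 AM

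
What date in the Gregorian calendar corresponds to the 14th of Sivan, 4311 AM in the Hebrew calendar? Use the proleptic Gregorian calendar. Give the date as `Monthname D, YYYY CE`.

June 5, 551 CE

Both dates share Julian Day Number 1922464; in the Gregorian calendar that is 5 June 551 CE.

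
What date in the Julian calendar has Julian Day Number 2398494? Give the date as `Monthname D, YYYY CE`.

September 20, 1854 CE

JDN 2398494 is 2 October 1854 in the Gregorian calendar.
In the Julian calendar that day is September 20, 1854 CE.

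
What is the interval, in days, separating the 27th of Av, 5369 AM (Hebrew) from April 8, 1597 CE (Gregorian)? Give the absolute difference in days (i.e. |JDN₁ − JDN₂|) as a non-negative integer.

4524

First date → JDN 2308974; second date → JDN 2304450.
The interval is |2308974 − 2304450| = 4524 days.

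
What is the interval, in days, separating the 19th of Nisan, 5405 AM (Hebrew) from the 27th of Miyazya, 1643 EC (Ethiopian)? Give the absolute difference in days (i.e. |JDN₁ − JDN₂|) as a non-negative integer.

JDN of the first date = 2321989.
JDN of the second date = 2324197.
|2324197 − 2321989| = 2208.

2208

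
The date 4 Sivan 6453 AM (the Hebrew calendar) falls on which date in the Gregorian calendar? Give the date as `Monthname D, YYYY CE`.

May 31, 2693 CE

Both dates share Julian Day Number 2704809; in the Gregorian calendar that is 31 May 2693 CE.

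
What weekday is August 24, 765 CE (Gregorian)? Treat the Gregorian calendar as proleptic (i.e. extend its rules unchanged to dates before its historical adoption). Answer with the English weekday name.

2000706 ≡ 1 (mod 7); counting from Monday = 0 gives Tuesday.

Tuesday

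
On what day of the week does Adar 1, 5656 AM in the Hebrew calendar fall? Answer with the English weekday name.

Saturday

In the Gregorian calendar this is 15 February 1896 (JDN 2413605).
JDN 2413605 mod 7 = 5, and JDN 0 was a Monday, so this is a Saturday.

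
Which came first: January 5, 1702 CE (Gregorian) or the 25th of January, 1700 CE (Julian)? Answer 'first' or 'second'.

second

Converting both to JDN: 2342707 vs 2342007; the smaller is the second.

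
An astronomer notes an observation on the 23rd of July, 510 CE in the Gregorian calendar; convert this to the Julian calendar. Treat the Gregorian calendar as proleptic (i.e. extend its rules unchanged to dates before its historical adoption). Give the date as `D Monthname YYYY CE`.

21 July 510 CE

For dates in this range the Gregorian date is 2 days ahead of the Julian.
23 July 510 Gregorian − 2 days → 21 July 510 Julian.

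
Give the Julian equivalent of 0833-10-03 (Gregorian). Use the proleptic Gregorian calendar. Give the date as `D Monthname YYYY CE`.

29 September 833 CE

The Julian–Gregorian offset here is 4 days (Julian trailing).
3 October 833 Gregorian − 4 days → 29 September 833 Julian.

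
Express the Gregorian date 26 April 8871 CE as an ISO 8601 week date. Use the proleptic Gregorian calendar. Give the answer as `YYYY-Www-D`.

The weekday is Sunday (ISO weekday 7).
That Sunday belongs to ISO week 17 of ISO year 8871.

8871-W17-7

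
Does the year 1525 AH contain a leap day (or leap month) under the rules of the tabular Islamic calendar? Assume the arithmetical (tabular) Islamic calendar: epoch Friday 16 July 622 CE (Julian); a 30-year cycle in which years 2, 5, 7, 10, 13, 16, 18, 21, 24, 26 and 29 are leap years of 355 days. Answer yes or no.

Year 1525 AH is year 25 of its 30-year cycle; leap positions are 2, 5, 7, 10, 13, 16, 18, 21, 24, 26, 29, so it is a common year (354 days).

no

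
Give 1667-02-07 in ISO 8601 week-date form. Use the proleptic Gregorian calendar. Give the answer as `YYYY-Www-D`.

1667-W06-1

The weekday is Monday (ISO weekday 1).
That Monday belongs to ISO week 6 of ISO year 1667.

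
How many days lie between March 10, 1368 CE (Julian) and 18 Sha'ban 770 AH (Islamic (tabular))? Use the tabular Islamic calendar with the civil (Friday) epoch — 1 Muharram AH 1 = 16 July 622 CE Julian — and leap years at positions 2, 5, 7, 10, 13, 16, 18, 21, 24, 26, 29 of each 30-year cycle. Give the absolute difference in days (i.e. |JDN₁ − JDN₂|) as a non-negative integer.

383

First date → JDN 2220789; second date → JDN 2221172.
The interval is |2220789 − 2221172| = 383 days.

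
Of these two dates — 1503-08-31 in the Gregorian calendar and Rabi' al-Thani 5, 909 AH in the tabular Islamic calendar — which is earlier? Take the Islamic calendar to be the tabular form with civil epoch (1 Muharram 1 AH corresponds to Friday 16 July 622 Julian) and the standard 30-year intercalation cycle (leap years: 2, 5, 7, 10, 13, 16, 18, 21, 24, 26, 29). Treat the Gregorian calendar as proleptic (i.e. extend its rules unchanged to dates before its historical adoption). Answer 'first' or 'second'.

first

First date → JDN 2270261; second date → JDN 2270298.
JDN 2270261 < JDN 2270298, so the first date is earlier.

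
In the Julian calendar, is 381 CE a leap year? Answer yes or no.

no

381 mod 4 = 1, so it is a common year in the Julian calendar.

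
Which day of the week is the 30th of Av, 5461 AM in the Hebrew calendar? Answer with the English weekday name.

Saturday

Equivalently 3 September 1701 Gregorian, JDN 2342583.
2342583 ≡ 5 (mod 7); counting from Monday = 0 gives Saturday.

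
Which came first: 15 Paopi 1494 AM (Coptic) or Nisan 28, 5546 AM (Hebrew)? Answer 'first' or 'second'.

first

Converting both to JDN: 2370392 vs 2373499; the smaller is the first.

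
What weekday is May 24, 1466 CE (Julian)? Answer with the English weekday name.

Equivalently 2 June 1466 Gregorian, JDN 2256658.
Since JDN mod 7 = 5 (0 = Monday), the day is Saturday.

Saturday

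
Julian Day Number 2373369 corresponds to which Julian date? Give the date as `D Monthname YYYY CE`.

6 December 1785 CE

JDN 2373369 is 17 December 1785 in the Gregorian calendar.
In the Julian calendar that day is 6 December 1785 CE.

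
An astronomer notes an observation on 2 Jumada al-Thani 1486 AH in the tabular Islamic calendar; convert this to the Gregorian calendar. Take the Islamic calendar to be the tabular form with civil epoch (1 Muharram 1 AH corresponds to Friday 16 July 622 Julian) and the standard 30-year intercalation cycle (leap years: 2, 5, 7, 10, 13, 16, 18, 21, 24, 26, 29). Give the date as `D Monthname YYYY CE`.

Julian Day Number of the source date = 2474823.
Converting JDN 2474823 to the Gregorian calendar gives 25 September 2063 CE.

25 September 2063 CE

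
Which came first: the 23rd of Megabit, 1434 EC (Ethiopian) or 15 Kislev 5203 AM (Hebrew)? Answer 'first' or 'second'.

first

First date → JDN 2247826; second date → JDN 2248070.
JDN 2247826 < JDN 2248070, so the first date is earlier.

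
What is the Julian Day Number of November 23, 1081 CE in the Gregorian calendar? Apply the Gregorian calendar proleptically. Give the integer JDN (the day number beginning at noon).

JDN 2451545 is 1 January 2000 CE (Gregorian); the target day is −335331 days from there, so JDN = 2116214.

2116214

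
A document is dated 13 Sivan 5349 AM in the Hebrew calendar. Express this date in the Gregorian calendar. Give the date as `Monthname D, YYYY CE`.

May 28, 1589 CE

Both dates share Julian Day Number 2301578; in the Gregorian calendar that is 28 May 1589 CE.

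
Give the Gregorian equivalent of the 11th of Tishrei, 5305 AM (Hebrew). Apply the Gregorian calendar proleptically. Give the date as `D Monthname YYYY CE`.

8 October 1544 CE

Julian Day Number of the source date = 2285275.
Converting JDN 2285275 to the Gregorian calendar gives 8 October 1544 CE.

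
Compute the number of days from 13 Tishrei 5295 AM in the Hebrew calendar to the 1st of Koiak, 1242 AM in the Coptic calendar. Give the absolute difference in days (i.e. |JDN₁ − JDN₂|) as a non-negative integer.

3221

First date → JDN 2281616; second date → JDN 2278395.
The interval is |2281616 − 2278395| = 3221 days.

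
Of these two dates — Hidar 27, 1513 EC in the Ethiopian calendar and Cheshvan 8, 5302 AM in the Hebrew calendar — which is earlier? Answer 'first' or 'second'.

Converting both to JDN: 2276565 vs 2284210; the smaller is the first.

first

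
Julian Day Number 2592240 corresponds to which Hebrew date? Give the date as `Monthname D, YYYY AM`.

Adar II 6, 6145 AM

The Gregorian equivalent of JDN 2592240 is 18 March 2385.
In the Hebrew calendar that day is Adar II 6, 6145 AM.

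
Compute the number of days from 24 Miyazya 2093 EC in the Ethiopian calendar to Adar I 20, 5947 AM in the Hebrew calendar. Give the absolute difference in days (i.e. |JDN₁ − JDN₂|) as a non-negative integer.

31348

JDN of the first date = 2488557.
JDN of the second date = 2519905.
|2519905 − 2488557| = 31348.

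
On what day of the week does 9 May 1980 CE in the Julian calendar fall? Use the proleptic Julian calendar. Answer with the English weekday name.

In the Gregorian calendar this is 22 May 1980 (JDN 2444382).
2444382 ≡ 3 (mod 7); counting from Monday = 0 gives Thursday.

Thursday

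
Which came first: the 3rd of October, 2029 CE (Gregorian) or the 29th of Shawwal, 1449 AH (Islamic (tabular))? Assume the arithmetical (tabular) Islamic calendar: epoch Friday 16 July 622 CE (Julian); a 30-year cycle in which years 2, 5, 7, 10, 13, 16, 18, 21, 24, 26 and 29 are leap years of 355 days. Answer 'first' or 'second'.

second

First date → JDN 2462413; second date → JDN 2461857.
JDN 2461857 < JDN 2462413, so the second date is earlier.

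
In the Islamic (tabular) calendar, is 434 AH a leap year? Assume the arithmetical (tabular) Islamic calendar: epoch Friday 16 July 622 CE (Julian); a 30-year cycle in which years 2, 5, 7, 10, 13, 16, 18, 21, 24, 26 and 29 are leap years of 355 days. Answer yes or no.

no

Year 434 AH is year 14 of its 30-year cycle; leap positions are 2, 5, 7, 10, 13, 16, 18, 21, 24, 26, 29, so it is a common year (354 days).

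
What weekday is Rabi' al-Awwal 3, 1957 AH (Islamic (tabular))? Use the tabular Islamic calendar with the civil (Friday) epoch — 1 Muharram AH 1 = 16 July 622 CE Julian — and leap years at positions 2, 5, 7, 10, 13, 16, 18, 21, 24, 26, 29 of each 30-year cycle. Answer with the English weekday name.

Equivalently 20 June 2520 Gregorian, JDN 2641642.
Since JDN mod 7 = 3 (0 = Monday), the day is Thursday.

Thursday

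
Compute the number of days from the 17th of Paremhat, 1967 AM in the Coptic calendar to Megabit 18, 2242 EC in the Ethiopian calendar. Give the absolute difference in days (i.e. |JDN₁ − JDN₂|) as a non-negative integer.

First date → JDN 2543307; second date → JDN 2542943.
The interval is |2543307 − 2542943| = 364 days.

364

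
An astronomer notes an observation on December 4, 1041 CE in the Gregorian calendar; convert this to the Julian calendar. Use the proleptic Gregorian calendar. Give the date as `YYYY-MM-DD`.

At this point the Julian calendar is 6 days behind the Gregorian.
4 December 1041 Gregorian − 6 days → 28 November 1041 Julian.

1041-11-28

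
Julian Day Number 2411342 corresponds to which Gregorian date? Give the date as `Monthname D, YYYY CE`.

December 5, 1889 CE

JDN 2451545 is 1 Jan 2000; 2411342 is −40203 days from there.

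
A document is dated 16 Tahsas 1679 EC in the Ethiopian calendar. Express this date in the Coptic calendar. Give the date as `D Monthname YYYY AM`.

16 Koiak 1403 AM

Both dates share Julian Day Number 2337215; in the Coptic calendar that is 16 Koiak 1403 AM.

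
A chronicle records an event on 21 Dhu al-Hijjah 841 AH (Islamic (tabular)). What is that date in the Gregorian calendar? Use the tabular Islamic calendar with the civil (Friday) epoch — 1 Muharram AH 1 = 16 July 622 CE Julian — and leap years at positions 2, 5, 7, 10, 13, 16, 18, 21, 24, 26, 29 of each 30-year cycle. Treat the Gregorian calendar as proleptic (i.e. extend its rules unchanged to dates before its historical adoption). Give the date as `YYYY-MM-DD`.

1438-06-24

Both dates share Julian Day Number 2246453; in the Gregorian calendar that is 24 June 1438 CE.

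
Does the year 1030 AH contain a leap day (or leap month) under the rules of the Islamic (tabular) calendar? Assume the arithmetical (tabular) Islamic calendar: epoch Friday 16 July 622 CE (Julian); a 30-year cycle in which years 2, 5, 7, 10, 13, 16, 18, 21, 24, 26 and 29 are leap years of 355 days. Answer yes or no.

Year 1030 AH is year 10 of its 30-year cycle; leap positions are 2, 5, 7, 10, 13, 16, 18, 21, 24, 26, 29, so it is a leap year (355 days).

yes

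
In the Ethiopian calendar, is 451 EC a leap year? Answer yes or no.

yes

451 mod 4 = 3; in the Ethiopian calendar a year is leap when year mod 4 = 3, so it is a leap year.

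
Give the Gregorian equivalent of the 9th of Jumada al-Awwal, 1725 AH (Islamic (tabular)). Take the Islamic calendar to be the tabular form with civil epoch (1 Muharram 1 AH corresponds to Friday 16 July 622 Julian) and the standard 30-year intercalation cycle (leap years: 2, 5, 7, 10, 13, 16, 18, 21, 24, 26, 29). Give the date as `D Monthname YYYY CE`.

Both dates share Julian Day Number 2559494; in the Gregorian calendar that is 22 July 2295 CE.

22 July 2295 CE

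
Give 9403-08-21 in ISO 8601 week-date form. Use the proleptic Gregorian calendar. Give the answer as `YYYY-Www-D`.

The weekday is Sunday (ISO weekday 7).
That Sunday belongs to ISO week 33 of ISO year 9403.

9403-W33-7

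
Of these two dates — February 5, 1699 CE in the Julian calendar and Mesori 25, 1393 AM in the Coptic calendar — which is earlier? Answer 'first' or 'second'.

second

Converting both to JDN: 2341653 vs 2333812; the smaller is the second.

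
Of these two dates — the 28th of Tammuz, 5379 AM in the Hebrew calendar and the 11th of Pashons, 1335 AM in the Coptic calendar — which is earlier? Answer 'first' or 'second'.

First date → JDN 2312578; second date → JDN 2312523.
JDN 2312523 < JDN 2312578, so the second date is earlier.

second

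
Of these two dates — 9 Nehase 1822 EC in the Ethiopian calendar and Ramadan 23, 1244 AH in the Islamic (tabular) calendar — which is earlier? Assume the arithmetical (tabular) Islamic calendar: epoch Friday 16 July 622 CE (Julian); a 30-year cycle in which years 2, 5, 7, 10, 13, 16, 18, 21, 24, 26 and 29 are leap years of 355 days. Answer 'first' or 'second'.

Converting both to JDN: 2389679 vs 2389176; the smaller is the second.

second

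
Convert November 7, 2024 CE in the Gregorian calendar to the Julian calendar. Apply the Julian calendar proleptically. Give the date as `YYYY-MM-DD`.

2024-10-25

The Julian–Gregorian offset here is 13 days (Julian trailing).
7 November 2024 Gregorian − 13 days → 25 October 2024 Julian.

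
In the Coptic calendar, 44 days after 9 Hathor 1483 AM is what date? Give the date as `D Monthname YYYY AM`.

Counting 44 days forward from JDN 2366398 reaches JDN 2366442, which is 23 Koiak 1483 AM.

23 Koiak 1483 AM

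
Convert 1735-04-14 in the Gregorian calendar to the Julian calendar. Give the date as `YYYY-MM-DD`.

1735-04-03

At this point the Julian calendar is 11 days behind the Gregorian.
14 April 1735 Gregorian − 11 days → 3 April 1735 Julian.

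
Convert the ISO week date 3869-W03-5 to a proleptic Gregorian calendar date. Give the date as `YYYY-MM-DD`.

3869-01-22

ISO week 1 of 3869 is the week containing the first Thursday of 3869.
Week 3, day 5 (Friday) lands on 3869-01-22.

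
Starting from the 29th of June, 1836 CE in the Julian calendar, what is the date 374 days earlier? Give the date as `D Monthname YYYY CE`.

JDN of the 29th of June, 1836 CE = 2391837.
2391837 − 374 = 2391463.
JDN 2391463 in the Julian calendar is 21 June 1835 CE.

21 June 1835 CE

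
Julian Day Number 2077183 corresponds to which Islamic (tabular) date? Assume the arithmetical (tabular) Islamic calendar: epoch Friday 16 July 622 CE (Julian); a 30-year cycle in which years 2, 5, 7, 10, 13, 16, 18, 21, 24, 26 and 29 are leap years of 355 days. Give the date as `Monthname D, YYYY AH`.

The proleptic Gregorian equivalent of JDN 2077183 is 12 January 975.
In the tabular Islamic calendar that day is Rabi' al-Thani 20, 364 AH.

Rabi' al-Thani 20, 364 AH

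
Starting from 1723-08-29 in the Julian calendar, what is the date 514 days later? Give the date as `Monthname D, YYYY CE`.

The starting date is JDN 2350624; 2350624 + 514 = 2351138.
JDN 2351138 corresponds to January 24, 1725 CE.

January 24, 1725 CE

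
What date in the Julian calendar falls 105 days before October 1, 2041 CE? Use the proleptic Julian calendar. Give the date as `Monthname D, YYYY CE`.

June 18, 2041 CE

JDN of October 1, 2041 CE = 2466807.
2466807 − 105 = 2466702.
JDN 2466702 in the Julian calendar is June 18, 2041 CE.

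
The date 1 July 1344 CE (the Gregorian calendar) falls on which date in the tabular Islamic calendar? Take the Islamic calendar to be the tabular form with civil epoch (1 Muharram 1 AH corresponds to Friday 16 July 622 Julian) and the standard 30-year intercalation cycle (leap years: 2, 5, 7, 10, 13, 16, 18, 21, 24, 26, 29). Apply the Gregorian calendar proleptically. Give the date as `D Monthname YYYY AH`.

10 Safar 745 AH

Julian Day Number of the source date = 2212128.
Converting JDN 2212128 to the tabular Islamic calendar gives 10 Safar 745 AH.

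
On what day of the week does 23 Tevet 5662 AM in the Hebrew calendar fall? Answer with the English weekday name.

In the Gregorian calendar this is 2 January 1902 (JDN 2415752).
JDN 2415752 mod 7 = 3, and JDN 0 was a Monday, so this is a Thursday.

Thursday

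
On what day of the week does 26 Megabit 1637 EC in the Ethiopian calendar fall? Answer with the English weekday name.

Equivalently 1 April 1645 Gregorian, JDN 2321975.
JDN 2321975 mod 7 = 5, and JDN 0 was a Monday, so this is a Saturday.

Saturday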